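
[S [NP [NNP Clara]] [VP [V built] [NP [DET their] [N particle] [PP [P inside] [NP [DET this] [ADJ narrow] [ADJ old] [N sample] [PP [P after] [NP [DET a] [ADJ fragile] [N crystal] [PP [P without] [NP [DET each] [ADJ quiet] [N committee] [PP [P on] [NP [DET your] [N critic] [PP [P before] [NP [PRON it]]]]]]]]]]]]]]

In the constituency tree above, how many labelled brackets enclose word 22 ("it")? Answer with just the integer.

The word sits inside PRON, which is inside NP, inside PP, inside NP, inside PP, inside NP, inside PP, inside NP, inside PP, inside NP, inside PP, inside NP, inside VP, inside S — 14 brackets in all.

14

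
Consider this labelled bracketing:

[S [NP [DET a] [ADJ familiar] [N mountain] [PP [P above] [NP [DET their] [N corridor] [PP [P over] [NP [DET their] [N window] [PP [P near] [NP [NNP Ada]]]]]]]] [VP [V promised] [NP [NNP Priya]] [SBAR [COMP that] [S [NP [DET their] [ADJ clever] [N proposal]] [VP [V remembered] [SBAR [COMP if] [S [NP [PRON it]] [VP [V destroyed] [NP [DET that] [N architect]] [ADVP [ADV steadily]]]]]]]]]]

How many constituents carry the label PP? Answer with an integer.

3

The PP constituents are: [PP above their corridor over their window near Ada]; [PP over their window near Ada]; [PP near Ada]. Total: 3.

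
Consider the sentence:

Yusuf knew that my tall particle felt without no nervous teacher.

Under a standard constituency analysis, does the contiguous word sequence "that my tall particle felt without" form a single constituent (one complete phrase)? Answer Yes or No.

No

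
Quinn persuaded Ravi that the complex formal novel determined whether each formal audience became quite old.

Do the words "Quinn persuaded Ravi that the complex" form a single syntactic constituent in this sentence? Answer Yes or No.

No

"Quinn" belongs to the noun phrase "Quinn" while "complex" belongs to the verb phrase "persuaded Ravi that the complex formal novel determined whether each formal audience became quite old"; a span that runs across that boundary is not a single phrase.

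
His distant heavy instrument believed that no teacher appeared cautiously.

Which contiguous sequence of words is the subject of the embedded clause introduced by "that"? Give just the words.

"no teacher" is the NP that combines with the VP headed by "appeared" to form the embedded clause introduced by "that" — the subject.

no teacher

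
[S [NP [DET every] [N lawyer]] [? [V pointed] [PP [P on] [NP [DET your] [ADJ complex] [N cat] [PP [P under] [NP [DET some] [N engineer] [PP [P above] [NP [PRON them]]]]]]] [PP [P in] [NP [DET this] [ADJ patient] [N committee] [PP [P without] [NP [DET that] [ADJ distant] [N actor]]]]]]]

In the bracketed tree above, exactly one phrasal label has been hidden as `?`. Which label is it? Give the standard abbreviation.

Looking at what the `?` directly dominates — V 'pointed', PP, PP — this is a verb phrase (VP).

VP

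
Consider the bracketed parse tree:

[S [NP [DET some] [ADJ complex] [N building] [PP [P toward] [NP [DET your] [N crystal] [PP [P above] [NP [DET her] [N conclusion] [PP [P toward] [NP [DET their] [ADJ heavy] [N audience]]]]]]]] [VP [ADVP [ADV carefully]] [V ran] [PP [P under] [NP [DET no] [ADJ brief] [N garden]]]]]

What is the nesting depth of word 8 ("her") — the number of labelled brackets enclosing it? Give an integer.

7

The word sits inside DET, which is inside NP, inside PP, inside NP, inside PP, inside NP, inside S — 7 brackets in all.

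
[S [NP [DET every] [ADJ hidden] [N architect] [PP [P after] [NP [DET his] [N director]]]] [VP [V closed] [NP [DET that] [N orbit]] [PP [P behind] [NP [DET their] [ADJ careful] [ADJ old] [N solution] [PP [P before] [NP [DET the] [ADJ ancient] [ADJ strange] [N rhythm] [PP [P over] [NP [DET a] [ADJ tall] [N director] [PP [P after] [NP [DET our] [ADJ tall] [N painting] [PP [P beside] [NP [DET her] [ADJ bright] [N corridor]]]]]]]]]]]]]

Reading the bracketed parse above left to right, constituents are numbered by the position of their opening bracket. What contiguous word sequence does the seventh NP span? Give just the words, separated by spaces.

our tall painting beside her bright corridor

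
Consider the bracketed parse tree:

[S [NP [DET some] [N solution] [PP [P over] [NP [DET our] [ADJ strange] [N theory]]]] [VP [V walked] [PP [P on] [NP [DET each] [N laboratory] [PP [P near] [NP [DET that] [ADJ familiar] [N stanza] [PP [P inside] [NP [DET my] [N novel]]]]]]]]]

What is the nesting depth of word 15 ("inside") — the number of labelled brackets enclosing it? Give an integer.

Counting open brackets not yet closed at "inside": [S [VP [PP [NP [PP [NP [PP [P = 8.

8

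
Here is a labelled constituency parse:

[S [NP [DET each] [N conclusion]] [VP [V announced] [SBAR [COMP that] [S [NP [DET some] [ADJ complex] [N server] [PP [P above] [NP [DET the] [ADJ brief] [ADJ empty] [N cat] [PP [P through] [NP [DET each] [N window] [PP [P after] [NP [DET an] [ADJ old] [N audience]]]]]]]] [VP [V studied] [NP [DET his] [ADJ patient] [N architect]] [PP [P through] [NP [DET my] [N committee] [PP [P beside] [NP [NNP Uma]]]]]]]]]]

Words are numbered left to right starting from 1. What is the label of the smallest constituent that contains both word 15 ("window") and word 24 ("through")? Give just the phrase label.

The smallest bracket enclosing both words is [S some complex server above the brief empty cat through each window after an old audience studied his patient architect through my committee beside Uma], so the label is S.

S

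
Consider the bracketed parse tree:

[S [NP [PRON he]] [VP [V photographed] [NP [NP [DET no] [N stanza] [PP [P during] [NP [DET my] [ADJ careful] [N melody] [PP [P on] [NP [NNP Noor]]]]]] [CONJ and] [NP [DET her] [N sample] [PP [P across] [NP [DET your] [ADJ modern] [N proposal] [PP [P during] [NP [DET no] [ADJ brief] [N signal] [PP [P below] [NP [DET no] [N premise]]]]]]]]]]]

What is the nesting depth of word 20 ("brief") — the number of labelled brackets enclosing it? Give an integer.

9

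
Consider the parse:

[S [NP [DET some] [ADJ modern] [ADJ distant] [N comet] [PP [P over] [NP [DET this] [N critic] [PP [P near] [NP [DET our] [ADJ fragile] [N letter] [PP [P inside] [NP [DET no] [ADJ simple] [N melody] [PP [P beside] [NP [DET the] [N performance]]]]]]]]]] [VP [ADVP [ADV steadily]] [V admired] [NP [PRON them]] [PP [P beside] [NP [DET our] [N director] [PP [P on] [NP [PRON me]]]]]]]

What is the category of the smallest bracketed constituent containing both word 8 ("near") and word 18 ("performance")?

Both words fall inside [PP near our fragile letter inside no simple melody beside the performance] (words 8–18), and no smaller constituent contains them both. Label: PP.

PP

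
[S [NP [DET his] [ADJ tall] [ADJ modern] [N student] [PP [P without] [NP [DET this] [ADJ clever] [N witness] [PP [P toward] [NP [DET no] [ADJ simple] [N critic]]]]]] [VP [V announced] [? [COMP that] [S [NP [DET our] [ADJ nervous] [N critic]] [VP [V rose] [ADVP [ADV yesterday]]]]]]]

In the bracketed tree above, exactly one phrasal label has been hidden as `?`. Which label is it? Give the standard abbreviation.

Looking at what the `?` directly dominates — COMP 'that', S — this is a subordinate clause (SBAR).

SBAR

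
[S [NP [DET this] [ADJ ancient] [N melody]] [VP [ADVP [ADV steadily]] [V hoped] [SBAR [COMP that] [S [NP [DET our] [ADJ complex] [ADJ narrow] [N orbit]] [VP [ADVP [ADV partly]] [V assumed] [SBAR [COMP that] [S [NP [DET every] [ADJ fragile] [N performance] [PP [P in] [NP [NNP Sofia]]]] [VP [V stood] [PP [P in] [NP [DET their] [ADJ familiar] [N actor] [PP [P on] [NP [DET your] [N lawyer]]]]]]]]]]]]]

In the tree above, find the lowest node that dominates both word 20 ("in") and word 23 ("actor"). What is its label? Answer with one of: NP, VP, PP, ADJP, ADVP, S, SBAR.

PP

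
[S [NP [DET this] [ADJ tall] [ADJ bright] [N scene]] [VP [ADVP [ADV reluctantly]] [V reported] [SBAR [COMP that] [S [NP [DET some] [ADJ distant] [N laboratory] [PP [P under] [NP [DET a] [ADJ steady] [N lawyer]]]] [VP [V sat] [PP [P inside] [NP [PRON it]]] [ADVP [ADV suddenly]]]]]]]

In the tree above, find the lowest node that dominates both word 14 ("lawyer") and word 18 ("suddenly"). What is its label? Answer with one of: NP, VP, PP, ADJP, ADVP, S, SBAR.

The smallest bracket enclosing both words is [S some distant laboratory under a steady lawyer sat inside it suddenly], so the label is S.

S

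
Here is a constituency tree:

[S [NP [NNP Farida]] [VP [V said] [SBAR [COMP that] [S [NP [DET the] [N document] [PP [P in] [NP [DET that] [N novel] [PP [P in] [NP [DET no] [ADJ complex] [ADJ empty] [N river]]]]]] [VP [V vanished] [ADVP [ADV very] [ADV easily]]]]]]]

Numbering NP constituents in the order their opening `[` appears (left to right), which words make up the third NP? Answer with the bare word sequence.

that novel in no complex empty river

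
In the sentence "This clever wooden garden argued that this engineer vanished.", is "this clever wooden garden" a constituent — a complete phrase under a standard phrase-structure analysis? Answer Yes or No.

Yes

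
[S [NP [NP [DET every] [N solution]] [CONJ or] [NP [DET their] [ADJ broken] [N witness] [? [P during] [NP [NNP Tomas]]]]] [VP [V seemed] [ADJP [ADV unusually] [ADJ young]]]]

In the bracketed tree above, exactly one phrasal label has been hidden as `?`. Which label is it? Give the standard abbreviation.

PP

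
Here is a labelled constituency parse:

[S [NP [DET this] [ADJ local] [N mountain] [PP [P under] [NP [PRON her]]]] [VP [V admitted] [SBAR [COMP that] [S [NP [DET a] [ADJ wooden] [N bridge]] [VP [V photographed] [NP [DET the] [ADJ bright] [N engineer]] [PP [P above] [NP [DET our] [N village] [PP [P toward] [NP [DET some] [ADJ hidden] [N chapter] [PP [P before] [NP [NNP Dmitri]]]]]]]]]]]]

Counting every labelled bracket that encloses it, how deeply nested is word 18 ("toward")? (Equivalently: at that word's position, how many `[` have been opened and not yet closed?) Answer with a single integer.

9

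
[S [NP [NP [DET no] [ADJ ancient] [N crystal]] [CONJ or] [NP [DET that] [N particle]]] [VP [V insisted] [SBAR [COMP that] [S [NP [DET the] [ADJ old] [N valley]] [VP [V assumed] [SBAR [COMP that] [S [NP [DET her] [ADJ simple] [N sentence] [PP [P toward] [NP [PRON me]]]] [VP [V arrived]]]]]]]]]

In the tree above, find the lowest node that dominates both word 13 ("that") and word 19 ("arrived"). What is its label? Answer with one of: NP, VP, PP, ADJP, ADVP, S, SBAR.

SBAR

Word 13 lies under S → VP → SBAR → S → VP → SBAR → COMP; word 19 lies under S → VP → SBAR → S → VP → SBAR → S → VP → V. The lowest shared node is the SBAR.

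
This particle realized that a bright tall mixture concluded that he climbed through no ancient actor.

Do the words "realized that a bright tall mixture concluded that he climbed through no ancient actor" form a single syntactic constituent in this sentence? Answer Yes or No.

Yes

"realized that a bright tall mixture concluded that he climbed through no ancient actor" is exactly the verb phrase [VP realized that a bright tall mixture concluded that he climbed through no ancient actor], a complete constituent.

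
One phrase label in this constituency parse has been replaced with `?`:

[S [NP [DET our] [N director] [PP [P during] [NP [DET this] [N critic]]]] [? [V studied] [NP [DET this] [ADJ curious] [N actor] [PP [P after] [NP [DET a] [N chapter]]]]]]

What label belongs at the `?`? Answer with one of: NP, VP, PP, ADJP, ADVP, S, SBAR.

VP

Looking at what the `?` directly dominates — V 'studied', NP — this is a verb phrase (VP).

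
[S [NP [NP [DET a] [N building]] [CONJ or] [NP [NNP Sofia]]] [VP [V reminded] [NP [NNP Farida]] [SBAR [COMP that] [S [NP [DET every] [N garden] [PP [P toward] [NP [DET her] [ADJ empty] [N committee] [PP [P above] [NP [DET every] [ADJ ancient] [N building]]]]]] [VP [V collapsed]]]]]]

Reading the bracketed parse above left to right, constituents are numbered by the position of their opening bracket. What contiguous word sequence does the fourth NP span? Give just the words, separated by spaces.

Farida

Opening `[NP` markers occur at word positions 1, 1, 4, 6, 8, 11, 15; the fourth of these opens the constituent [NP Farida].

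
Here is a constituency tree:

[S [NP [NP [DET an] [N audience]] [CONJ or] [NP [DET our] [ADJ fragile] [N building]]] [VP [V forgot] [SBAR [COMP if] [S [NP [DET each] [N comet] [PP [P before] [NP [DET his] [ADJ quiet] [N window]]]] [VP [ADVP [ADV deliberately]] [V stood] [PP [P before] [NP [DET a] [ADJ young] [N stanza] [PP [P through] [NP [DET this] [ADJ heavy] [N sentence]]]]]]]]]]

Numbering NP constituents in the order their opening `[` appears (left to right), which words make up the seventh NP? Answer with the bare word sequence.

Opening `[NP` markers occur at word positions 1, 1, 4, 9, 12, 18, 22; the seventh of these opens the constituent [NP this heavy sentence].

this heavy sentence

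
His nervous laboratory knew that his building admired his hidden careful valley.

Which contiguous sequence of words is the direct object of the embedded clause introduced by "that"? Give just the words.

Within the embedded clause introduced by "that", the direct object of "admired" is "his hidden careful valley".

his hidden careful valley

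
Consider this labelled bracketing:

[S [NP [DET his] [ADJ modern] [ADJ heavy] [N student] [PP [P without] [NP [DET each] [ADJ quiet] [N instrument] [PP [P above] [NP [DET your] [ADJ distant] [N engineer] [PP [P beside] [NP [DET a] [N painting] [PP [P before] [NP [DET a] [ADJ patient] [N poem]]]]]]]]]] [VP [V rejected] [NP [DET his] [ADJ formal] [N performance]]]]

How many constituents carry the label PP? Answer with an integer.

Scanning left to right, an opening `[PP` appears at word positions 5, 9, 13, 16 — 4 in total.

4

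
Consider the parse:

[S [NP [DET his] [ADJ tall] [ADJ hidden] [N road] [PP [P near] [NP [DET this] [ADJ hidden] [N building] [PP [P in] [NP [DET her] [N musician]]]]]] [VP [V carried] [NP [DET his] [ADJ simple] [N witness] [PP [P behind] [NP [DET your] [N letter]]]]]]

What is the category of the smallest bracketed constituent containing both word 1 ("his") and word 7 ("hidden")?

NP

Word 1 lies under S → NP → DET; word 7 lies under S → NP → PP → NP → ADJ. The lowest shared node is the NP.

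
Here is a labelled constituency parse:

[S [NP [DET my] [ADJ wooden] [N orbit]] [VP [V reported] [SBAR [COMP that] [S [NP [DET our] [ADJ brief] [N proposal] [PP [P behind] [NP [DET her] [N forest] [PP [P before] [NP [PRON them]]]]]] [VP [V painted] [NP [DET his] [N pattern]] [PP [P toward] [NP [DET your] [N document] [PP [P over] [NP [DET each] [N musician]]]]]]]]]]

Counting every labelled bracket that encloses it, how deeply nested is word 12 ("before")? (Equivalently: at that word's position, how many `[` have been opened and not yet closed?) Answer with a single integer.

The word sits inside P, which is inside PP, inside NP, inside PP, inside NP, inside S, inside SBAR, inside VP, inside S — 9 brackets in all.

9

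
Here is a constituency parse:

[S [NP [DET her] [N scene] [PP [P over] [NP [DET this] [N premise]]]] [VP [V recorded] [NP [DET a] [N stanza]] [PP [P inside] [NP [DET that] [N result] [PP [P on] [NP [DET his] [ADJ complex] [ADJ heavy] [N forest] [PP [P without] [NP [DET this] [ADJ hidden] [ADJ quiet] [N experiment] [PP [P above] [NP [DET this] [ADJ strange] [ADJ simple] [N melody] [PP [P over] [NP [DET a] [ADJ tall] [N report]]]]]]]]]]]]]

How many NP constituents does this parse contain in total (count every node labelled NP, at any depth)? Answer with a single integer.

8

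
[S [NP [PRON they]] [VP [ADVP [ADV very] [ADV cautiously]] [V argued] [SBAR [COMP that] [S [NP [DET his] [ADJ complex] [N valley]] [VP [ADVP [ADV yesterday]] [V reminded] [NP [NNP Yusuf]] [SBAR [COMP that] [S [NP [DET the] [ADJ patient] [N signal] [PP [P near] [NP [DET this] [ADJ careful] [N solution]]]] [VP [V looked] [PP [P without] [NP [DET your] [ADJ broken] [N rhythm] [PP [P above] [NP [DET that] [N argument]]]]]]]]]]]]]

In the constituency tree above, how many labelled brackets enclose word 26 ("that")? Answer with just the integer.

13

Path from the root down to the word: S → VP → SBAR → S → VP → SBAR → S → VP → PP → NP → PP → NP → DET. That is 13 enclosing brackets.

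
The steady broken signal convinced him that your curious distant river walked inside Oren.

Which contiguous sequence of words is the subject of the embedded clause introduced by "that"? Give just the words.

your curious distant river

The subject of the embedded clause introduced by "that" is the NP immediately before the verb "walked": "your curious distant river".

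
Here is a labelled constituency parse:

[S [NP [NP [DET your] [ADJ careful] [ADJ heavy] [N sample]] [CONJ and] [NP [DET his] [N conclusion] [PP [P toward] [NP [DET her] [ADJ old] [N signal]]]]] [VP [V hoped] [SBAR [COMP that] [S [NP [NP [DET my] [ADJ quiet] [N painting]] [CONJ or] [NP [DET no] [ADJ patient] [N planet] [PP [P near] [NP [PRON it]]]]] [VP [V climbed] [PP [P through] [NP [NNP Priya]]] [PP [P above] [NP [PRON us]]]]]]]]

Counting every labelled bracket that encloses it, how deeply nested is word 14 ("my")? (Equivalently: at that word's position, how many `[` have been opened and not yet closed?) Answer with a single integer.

Counting open brackets not yet closed at "my": [S [VP [SBAR [S [NP [NP [DET = 7.

7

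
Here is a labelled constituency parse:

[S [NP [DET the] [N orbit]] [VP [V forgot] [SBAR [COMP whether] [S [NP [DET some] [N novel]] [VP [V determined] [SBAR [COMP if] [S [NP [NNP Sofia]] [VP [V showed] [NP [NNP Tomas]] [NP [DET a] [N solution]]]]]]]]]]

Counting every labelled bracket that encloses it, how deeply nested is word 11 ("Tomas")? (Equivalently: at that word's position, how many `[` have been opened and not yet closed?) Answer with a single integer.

10

The word sits inside NNP, which is inside NP, inside VP, inside S, inside SBAR, inside VP, inside S, inside SBAR, inside VP, inside S — 10 brackets in all.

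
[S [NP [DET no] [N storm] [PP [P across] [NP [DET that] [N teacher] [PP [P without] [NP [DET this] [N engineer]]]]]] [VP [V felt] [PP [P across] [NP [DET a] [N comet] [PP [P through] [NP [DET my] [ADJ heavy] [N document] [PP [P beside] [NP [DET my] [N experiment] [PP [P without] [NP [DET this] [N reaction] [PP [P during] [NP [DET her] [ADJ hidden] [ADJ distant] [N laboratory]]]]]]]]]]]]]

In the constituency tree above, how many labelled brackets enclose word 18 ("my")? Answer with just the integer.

9

Counting open brackets not yet closed at "my": [S [VP [PP [NP [PP [NP [PP [NP [DET = 9.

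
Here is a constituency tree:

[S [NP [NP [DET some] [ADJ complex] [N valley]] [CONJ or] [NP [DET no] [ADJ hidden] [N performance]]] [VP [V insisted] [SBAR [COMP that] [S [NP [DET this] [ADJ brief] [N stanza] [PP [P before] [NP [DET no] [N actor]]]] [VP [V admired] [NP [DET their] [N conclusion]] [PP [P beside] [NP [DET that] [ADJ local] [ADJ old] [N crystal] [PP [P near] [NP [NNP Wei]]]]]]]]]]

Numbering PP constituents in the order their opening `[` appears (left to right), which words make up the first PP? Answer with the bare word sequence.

before no actor

In left-to-right order the PP constituents are "before no actor"; "beside that local old crystal near Wei"; "near Wei". Number 1 is "before no actor".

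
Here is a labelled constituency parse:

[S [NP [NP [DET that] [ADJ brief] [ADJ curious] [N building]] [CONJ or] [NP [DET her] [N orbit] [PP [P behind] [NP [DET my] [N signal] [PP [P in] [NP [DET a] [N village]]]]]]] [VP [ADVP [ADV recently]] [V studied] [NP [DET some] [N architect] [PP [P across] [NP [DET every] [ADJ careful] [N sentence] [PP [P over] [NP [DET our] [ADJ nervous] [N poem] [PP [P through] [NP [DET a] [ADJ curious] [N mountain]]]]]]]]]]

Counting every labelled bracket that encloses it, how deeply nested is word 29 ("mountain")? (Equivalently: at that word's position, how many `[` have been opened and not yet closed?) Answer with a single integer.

10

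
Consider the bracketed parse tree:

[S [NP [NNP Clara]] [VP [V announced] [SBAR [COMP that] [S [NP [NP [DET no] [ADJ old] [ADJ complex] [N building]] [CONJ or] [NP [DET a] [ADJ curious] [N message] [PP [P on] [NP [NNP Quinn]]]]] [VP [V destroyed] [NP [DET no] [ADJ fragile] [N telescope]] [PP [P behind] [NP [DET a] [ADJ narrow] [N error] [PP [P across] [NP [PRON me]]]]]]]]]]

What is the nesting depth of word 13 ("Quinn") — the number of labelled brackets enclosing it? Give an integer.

9

Counting open brackets not yet closed at "Quinn": [S [VP [SBAR [S [NP [NP [PP [NP [NNP = 9.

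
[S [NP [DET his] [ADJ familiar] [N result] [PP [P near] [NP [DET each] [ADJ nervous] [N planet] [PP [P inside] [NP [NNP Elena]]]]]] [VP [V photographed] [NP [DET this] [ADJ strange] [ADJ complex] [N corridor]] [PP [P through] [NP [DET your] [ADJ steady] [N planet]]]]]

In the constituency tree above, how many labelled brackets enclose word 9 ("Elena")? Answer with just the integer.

7

Counting open brackets not yet closed at "Elena": [S [NP [PP [NP [PP [NP [NNP = 7.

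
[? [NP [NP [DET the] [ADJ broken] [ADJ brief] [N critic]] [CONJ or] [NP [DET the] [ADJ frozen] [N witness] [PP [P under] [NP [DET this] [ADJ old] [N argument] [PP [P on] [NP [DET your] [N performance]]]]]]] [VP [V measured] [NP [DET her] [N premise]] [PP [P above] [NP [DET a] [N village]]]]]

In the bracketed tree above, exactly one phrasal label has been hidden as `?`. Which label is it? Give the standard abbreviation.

S

The `?` node immediately contains: NP, VP. That is the internal structure of a clause, so the label is S.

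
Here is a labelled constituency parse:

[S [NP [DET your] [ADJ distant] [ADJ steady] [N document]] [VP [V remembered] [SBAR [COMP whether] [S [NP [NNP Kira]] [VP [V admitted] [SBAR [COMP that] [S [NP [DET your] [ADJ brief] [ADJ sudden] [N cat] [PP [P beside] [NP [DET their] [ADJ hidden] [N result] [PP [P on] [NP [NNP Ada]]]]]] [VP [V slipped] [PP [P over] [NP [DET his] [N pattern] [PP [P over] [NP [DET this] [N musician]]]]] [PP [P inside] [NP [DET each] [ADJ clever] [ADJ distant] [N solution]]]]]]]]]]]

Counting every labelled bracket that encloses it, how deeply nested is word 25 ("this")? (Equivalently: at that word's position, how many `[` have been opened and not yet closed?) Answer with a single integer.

Counting open brackets not yet closed at "this": [S [VP [SBAR [S [VP [SBAR [S [VP [PP [NP [PP [NP [DET = 13.

13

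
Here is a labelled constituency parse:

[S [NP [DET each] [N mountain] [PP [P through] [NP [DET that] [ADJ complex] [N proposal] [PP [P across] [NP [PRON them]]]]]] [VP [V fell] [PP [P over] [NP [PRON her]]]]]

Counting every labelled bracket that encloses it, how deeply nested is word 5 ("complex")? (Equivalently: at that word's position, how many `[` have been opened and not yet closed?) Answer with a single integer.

5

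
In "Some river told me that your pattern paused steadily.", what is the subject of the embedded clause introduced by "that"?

your pattern

"your pattern" is the NP that combines with the VP headed by "paused" to form the embedded clause introduced by "that" — the subject.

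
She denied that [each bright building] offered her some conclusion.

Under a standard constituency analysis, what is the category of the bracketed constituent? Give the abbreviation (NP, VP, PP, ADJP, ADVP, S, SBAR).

The span is built around the noun "building" — a noun phrase (NP).

NP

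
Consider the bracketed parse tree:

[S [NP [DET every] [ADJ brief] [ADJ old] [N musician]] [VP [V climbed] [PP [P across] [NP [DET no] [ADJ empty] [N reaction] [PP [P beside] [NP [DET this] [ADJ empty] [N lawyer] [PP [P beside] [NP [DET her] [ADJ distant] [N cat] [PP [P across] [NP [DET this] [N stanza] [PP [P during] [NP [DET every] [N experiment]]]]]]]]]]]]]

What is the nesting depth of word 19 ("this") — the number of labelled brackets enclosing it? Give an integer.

11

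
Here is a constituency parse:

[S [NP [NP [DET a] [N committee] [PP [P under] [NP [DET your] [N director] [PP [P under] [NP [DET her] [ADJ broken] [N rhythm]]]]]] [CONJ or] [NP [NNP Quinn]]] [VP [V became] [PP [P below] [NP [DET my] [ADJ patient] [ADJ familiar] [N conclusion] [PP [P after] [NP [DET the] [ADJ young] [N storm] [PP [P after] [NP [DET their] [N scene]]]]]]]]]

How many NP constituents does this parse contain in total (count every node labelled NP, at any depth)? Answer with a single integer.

Listing each NP by its span: [NP a committee under your director under her broken rhythm or Quinn]; [NP a committee under your director under her broken rhythm]; [NP your director under her broken rhythm]; [NP her broken rhythm]; [NP Quinn]; [NP my patient familiar conclusion after the young storm after their scene] … — that makes 8.

8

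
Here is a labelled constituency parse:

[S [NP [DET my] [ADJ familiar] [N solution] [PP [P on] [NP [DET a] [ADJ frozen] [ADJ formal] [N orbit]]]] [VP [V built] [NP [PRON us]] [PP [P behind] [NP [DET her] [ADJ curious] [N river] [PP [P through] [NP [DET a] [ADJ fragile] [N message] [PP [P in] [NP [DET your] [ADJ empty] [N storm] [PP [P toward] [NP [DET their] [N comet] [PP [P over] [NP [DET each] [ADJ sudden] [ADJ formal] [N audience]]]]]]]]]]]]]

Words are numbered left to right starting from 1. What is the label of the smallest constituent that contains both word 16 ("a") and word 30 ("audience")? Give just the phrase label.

NP

Both words fall inside [NP a fragile message in your empty storm toward their comet over each sudden formal audience] (words 16–30), and no smaller constituent contains them both. Label: NP.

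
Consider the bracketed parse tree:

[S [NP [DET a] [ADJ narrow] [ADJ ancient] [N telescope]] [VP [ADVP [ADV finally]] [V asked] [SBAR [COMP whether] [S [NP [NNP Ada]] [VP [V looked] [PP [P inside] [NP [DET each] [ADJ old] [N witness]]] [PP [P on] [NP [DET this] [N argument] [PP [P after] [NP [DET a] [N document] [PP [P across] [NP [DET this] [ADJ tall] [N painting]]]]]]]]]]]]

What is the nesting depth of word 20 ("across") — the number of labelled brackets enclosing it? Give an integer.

11

Path from the root down to the word: S → VP → SBAR → S → VP → PP → NP → PP → NP → PP → P. That is 11 enclosing brackets.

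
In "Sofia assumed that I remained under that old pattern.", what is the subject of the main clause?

The subject of the main clause is the NP immediately before the verb "assumed": "Sofia".

Sofia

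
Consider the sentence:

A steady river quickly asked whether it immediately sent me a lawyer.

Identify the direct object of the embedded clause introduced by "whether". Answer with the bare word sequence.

"sent" heads the VP of the embedded clause introduced by "whether", and "a lawyer" is its direct object.

a lawyer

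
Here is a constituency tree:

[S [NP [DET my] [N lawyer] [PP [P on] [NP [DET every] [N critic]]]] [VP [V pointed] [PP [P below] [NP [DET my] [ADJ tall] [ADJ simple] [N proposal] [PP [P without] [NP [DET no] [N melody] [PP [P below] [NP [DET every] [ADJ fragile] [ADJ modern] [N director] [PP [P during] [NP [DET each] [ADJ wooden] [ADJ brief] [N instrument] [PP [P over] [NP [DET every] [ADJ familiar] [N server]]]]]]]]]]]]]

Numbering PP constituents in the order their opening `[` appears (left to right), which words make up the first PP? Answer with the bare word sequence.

The PP opening brackets appear, in order, over: "on every critic"; "below my tall simple proposal without no melody below every fragile modern director during each wooden brief instrument over every familiar server"; "without no melody below every fragile modern director during each wooden brief instrument over every familiar server"; "below every fragile modern director during each wooden brief instrument over every familiar server"; "during each wooden brief instrument over every familiar server"; "over every familiar server". The first one spans "on every critic".

on every critic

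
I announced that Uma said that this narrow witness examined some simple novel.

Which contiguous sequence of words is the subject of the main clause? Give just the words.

I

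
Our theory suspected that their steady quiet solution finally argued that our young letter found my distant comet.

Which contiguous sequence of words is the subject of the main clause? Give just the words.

our theory

In the main clause the verb is "suspected"; the NP preceding it, "our theory", is the subject.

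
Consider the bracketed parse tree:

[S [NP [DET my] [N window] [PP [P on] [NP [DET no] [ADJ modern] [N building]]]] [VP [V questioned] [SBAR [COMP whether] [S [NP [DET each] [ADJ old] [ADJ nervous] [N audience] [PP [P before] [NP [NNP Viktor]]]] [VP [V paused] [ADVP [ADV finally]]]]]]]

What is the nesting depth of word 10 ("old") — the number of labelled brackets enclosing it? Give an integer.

6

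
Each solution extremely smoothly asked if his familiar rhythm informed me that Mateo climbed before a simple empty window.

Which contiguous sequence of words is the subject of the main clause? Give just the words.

The subject of the main clause is the NP immediately before the verb "asked": "each solution".

each solution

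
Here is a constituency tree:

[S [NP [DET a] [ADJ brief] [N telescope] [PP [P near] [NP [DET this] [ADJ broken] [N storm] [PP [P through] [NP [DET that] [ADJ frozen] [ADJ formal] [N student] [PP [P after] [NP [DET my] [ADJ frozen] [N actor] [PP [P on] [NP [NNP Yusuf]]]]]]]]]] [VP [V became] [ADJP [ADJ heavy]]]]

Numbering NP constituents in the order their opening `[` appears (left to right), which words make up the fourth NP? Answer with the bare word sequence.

my frozen actor on Yusuf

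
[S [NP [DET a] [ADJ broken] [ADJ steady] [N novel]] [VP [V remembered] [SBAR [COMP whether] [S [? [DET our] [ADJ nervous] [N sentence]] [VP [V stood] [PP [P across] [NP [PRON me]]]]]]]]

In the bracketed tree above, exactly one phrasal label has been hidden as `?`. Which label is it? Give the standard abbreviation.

NP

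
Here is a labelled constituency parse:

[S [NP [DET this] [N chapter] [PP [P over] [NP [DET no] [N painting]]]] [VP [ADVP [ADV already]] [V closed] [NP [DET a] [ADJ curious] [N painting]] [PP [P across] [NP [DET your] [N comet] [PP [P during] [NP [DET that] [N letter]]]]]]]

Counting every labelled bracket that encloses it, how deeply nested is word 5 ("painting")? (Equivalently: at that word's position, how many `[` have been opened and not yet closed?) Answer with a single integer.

5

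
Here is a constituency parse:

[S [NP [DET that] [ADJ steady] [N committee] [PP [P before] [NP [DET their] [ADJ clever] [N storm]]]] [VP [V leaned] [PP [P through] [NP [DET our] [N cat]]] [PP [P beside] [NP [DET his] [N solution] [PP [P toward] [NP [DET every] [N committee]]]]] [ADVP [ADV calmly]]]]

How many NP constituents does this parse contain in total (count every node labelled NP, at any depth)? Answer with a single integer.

The NP constituents are: [NP that steady committee before their clever storm]; [NP their clever storm]; [NP our cat]; [NP his solution toward every committee]; [NP every committee]. Total: 5.

5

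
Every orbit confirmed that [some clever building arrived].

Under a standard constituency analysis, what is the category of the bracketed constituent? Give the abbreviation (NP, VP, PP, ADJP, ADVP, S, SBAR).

The bracketed span "some clever building arrived" is headed by "arrived", making it a clause (S).

S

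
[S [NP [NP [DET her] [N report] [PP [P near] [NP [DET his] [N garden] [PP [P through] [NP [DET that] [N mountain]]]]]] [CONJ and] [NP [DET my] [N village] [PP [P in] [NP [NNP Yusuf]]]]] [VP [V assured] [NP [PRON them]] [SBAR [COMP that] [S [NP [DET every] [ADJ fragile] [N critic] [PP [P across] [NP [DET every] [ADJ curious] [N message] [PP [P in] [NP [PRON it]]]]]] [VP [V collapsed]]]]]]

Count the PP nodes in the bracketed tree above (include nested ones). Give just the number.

5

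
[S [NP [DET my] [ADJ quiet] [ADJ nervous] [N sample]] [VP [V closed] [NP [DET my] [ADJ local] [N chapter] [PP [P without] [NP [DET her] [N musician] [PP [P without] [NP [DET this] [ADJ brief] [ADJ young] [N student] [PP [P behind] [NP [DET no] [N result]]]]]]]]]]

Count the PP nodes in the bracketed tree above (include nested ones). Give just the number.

3

Listing each PP by its span: [PP without her musician without this brief young student behind no result]; [PP without this brief young student behind no result]; [PP behind no result] — that makes 3.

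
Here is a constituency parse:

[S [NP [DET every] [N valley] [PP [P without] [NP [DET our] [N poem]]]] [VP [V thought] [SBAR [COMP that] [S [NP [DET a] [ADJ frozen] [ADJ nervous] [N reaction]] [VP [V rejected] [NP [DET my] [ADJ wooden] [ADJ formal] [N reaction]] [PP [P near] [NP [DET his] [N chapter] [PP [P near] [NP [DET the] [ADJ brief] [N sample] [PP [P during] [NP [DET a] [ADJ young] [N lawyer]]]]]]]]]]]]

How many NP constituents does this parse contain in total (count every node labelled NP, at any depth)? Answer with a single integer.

The NP constituents are: [NP every valley without our poem]; [NP our poem]; [NP a frozen nervous reaction]; [NP my wooden formal reaction]; [NP his chapter near the brief sample during a young lawyer]; [NP the brief sample during a young lawyer] …. Total: 7.

7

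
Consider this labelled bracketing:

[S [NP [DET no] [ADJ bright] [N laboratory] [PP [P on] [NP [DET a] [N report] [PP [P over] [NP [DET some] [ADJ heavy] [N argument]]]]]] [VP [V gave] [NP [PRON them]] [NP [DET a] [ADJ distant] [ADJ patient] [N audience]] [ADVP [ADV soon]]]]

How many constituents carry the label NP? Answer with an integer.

5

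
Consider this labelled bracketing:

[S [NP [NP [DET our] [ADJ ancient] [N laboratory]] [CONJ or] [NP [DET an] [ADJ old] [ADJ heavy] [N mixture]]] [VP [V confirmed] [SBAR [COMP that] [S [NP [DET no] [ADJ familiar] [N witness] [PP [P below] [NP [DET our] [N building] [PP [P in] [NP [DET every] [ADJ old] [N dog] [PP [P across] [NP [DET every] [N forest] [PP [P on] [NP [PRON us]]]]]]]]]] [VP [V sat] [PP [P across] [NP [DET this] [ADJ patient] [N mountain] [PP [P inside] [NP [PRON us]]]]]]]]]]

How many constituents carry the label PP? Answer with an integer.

Listing each PP by its span: [PP below our building in every old dog across every forest on us]; [PP in every old dog across every forest on us]; [PP across every forest on us]; [PP on us]; [PP across this patient mountain inside us]; [PP inside us] — that makes 6.

6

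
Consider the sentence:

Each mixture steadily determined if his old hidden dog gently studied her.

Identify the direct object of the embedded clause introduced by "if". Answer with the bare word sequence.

her

"studied" heads the VP of the embedded clause introduced by "if", and "her" is its direct object.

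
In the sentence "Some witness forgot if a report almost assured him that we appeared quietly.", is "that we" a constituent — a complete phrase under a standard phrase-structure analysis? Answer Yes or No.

No

The smallest constituent containing the whole sequence is the subordinate clause [SBAR that we appeared quietly], but the sequence is only part of it — it straddles the boundary between complementizer "that" and clause "we appeared quietly".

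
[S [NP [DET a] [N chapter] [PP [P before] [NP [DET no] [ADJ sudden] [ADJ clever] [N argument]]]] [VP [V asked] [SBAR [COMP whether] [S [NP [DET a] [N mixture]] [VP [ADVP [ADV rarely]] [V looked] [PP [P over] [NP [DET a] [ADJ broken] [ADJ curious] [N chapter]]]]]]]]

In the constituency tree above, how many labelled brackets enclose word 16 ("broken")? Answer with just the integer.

8

Counting open brackets not yet closed at "broken": [S [VP [SBAR [S [VP [PP [NP [ADJ = 8.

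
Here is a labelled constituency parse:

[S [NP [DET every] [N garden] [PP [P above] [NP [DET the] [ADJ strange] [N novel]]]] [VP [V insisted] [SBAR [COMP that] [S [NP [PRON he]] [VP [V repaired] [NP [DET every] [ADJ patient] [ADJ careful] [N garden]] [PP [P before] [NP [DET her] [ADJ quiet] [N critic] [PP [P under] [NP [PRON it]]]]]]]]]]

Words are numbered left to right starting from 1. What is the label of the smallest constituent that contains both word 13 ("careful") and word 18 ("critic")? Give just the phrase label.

VP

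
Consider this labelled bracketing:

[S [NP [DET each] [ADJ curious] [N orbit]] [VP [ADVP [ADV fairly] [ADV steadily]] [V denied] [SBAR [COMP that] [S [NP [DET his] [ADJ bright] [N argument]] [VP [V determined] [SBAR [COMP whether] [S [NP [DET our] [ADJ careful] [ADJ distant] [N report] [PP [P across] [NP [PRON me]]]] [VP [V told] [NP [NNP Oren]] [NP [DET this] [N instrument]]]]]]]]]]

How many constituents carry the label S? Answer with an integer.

3

Listing each S by its span: [S each curious orbit fairly steadily denied that his bright argument determined whether our careful distant report across me told Oren this instrument]; [S his bright argument determined whether our careful distant report across me told Oren this instrument]; [S our careful distant report across me told Oren this instrument] — that makes 3.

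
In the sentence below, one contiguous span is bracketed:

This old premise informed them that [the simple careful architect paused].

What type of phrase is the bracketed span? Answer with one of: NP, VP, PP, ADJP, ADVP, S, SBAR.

The span is built around the head "paused" — a clause (S).

S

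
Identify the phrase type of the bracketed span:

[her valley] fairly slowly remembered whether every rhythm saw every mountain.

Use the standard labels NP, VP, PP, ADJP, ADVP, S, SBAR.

The span is built around the noun "valley" — a noun phrase (NP).

NP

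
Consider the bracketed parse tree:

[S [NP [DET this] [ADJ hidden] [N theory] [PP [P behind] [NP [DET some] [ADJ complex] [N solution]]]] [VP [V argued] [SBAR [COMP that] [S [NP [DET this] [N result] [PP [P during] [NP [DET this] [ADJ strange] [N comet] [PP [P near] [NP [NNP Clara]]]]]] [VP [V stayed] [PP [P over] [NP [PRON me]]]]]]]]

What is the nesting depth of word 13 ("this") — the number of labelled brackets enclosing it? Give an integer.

8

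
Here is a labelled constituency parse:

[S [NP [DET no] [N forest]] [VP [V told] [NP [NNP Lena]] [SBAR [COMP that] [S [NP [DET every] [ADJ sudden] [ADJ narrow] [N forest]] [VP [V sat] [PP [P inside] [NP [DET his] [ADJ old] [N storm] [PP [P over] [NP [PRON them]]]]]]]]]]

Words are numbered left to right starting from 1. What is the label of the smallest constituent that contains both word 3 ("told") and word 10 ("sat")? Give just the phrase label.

VP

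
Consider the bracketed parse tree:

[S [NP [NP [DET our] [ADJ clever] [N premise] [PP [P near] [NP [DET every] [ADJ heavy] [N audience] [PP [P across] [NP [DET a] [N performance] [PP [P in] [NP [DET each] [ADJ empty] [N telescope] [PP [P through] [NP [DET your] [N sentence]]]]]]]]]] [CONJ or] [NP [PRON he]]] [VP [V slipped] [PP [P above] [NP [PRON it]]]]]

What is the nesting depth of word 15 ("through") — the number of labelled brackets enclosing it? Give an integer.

11

The word sits inside P, which is inside PP, inside NP, inside PP, inside NP, inside PP, inside NP, inside PP, inside NP, inside NP, inside S — 11 brackets in all.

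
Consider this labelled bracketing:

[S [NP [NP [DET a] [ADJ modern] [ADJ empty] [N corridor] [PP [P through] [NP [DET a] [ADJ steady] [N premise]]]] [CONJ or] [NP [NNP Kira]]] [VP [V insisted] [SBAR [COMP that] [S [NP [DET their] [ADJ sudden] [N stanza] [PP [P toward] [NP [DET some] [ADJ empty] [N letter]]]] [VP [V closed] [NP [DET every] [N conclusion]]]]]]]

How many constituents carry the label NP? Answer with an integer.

7

The NP constituents are: [NP a modern empty corridor through a steady premise or Kira]; [NP a modern empty corridor through a steady premise]; [NP a steady premise]; [NP Kira]; [NP their sudden stanza toward some empty letter]; [NP some empty letter] …. Total: 7.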